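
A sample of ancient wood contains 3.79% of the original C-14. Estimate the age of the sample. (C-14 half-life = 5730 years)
Age = t½ × log₂(1/ratio) = 27060 years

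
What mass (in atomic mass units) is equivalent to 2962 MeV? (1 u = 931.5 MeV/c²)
m = E/c² = 3.18 u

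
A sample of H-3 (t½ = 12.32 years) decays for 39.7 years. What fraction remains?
N/N₀ = (1/2)^(t/t½) = 0.1071 = 10.7%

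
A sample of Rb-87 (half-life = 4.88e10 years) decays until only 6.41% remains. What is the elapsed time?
t = t½ × log₂(N₀/N) = 1.934e11 years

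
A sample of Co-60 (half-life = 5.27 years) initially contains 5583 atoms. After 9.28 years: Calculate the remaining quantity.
N = N₀(1/2)^(t/t½) = 1647 atoms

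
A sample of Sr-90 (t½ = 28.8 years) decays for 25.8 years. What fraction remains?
N/N₀ = (1/2)^(t/t½) = 0.5374 = 53.7%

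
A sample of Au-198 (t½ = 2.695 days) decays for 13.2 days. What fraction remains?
N/N₀ = (1/2)^(t/t½) = 0.03354 = 3.35%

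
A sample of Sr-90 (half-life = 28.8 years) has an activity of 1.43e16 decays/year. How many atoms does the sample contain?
N = A/λ = 5.942e17 atoms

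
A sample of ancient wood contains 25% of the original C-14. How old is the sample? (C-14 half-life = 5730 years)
Age = t½ × log₂(1/ratio) = 11460 years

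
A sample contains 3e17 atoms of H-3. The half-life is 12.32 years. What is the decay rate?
A = λN = 1.688e16 decays/year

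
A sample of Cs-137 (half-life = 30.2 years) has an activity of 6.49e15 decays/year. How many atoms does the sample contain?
N = A/λ = 2.828e17 atoms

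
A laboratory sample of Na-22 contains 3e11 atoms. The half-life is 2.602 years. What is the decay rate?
A = λN = 7.992e10 decays/year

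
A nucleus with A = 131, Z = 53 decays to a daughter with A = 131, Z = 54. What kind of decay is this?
ΔA = 0, ΔZ = +1 ⇒ beta-minus decay (β⁻)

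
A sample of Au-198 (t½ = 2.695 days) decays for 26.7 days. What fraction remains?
N/N₀ = (1/2)^(t/t½) = 0.001041 = 0.104%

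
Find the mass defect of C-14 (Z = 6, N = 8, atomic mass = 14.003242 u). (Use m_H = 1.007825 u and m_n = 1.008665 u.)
Δm = Z·m_H + N·m_n − M = 0.113 u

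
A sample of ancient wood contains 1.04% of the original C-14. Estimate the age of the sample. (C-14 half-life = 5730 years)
Age = t½ × log₂(1/ratio) = 37750 years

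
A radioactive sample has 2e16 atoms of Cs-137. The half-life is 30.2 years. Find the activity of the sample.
A = λN = 4.59e14 decays/year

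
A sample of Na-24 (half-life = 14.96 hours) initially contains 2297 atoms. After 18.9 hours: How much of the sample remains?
N = N₀(1/2)^(t/t½) = 956.9 atoms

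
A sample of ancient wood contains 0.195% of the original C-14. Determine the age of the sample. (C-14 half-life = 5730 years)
Age = t½ × log₂(1/ratio) = 51580 years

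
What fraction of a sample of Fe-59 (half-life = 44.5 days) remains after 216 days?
N/N₀ = (1/2)^(t/t½) = 0.03458 = 3.46%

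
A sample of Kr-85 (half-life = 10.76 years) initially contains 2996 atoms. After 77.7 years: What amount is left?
N = N₀(1/2)^(t/t½) = 20.08 atoms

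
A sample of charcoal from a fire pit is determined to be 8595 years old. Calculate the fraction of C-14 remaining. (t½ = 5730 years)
N/N₀ = (1/2)^(t/t½) = 0.3536 = 35.4%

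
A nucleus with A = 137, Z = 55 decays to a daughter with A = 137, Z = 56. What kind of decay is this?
ΔA = 0, ΔZ = +1 ⇒ beta-minus decay (β⁻)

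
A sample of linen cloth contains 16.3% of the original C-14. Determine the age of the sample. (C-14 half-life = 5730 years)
Age = t½ × log₂(1/ratio) = 15000 years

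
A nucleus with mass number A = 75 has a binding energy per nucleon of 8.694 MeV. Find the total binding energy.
B.E. = 8.694 × 75 = 652.1 MeV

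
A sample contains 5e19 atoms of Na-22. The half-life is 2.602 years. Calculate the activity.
A = λN = 1.332e19 decays/year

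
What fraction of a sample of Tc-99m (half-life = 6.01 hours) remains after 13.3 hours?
N/N₀ = (1/2)^(t/t½) = 0.2157 = 21.6%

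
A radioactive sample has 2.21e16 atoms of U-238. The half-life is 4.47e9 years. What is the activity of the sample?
A = λN = 3.427e6 decays/year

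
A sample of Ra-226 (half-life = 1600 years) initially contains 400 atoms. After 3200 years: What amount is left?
N = N₀(1/2)^(t/t½) = 100 atoms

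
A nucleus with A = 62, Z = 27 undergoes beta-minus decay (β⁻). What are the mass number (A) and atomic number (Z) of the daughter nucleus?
Daughter: A = 62, Z = 28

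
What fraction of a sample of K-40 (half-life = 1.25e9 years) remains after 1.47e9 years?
N/N₀ = (1/2)^(t/t½) = 0.4426 = 44.3%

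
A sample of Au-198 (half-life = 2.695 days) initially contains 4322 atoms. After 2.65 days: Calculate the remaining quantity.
N = N₀(1/2)^(t/t½) = 2186 atoms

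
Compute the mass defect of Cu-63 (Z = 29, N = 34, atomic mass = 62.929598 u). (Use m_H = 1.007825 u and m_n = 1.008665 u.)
Δm = Z·m_H + N·m_n − M = 0.5919 u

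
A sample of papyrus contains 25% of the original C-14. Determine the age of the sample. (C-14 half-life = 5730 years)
Age = t½ × log₂(1/ratio) = 11460 years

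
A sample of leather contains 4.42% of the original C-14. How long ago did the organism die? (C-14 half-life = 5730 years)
Age = t½ × log₂(1/ratio) = 25780 years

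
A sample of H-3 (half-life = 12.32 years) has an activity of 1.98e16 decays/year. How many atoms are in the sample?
N = A/λ = 3.519e17 atoms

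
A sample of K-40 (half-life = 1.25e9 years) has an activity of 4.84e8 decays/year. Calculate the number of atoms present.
N = A/λ = 8.728e17 atoms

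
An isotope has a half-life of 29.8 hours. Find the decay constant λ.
λ = ln(2)/t½ = 0.02326 hour⁻¹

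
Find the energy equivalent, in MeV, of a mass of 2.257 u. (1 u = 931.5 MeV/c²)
E = mc² = 2102 MeV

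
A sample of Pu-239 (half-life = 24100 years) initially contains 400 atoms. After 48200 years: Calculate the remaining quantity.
N = N₀(1/2)^(t/t½) = 100 atoms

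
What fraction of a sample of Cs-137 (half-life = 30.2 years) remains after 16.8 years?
N/N₀ = (1/2)^(t/t½) = 0.68 = 68%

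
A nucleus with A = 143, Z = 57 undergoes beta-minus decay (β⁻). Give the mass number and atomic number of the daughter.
Daughter: A = 143, Z = 58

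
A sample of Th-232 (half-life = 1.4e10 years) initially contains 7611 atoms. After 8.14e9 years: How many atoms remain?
N = N₀(1/2)^(t/t½) = 5086 atoms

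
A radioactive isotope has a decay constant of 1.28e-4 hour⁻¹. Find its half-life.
t½ = ln(2)/λ = 5415 hours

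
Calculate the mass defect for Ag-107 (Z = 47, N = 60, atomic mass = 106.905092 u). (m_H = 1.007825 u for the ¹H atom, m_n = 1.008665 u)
Δm = Z·m_H + N·m_n − M = 0.9826 u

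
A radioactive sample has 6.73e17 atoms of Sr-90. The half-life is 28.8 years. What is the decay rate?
A = λN = 1.62e16 decays/year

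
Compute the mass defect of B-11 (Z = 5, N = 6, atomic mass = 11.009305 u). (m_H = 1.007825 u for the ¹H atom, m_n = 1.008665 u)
Δm = Z·m_H + N·m_n − M = 0.08181 u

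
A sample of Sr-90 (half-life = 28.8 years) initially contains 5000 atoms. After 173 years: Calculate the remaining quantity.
N = N₀(1/2)^(t/t½) = 77.75 atoms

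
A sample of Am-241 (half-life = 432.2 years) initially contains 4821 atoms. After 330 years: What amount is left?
N = N₀(1/2)^(t/t½) = 2840 atoms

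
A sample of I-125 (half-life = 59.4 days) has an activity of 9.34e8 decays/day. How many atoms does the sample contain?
N = A/λ = 8.004e10 atoms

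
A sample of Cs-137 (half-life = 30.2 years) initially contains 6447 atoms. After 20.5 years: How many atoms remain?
N = N₀(1/2)^(t/t½) = 4027 atoms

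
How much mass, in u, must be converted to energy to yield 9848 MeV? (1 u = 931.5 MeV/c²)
m = E/c² = 10.57 u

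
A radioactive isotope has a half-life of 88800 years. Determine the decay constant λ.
λ = ln(2)/t½ = 7.806e-6 year⁻¹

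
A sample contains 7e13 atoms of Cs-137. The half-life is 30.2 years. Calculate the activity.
A = λN = 1.607e12 decays/year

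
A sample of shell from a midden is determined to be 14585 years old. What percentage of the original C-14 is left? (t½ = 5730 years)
N/N₀ = (1/2)^(t/t½) = 0.1713 = 17.1%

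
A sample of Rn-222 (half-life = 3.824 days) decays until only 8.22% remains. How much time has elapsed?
t = t½ × log₂(N₀/N) = 13.78 days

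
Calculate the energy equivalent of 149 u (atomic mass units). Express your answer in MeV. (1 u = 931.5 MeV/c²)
E = mc² = 1.388e5 MeV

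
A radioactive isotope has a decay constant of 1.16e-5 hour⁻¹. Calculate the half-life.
t½ = ln(2)/λ = 59750 hours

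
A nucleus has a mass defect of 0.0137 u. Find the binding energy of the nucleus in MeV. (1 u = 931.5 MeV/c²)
B.E. = Δm × 931.5 = 12.76 MeV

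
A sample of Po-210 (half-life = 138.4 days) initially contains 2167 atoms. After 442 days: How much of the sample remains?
N = N₀(1/2)^(t/t½) = 236.9 atoms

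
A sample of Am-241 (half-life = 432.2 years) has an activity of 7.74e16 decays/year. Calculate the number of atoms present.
N = A/λ = 4.826e19 atoms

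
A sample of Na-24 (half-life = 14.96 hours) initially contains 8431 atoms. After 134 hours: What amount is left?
N = N₀(1/2)^(t/t½) = 16.96 atoms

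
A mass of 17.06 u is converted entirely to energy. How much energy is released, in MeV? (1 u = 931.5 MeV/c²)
E = mc² = 15890 MeV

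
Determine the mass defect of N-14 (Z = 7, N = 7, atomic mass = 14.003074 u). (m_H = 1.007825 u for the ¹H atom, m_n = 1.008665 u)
Δm = Z·m_H + N·m_n − M = 0.1124 u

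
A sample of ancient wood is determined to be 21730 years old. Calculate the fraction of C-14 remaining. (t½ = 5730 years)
N/N₀ = (1/2)^(t/t½) = 0.07218 = 7.22%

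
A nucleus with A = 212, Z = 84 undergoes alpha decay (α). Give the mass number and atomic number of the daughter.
Daughter: A = 208, Z = 82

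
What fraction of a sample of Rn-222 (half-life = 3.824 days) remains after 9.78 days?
N/N₀ = (1/2)^(t/t½) = 0.1699 = 17%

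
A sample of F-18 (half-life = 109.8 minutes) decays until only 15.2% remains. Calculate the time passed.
t = t½ × log₂(N₀/N) = 298.4 minutes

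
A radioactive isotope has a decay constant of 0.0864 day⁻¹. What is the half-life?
t½ = ln(2)/λ = 8.023 days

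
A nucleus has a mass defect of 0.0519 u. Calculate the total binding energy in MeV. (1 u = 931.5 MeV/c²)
B.E. = Δm × 931.5 = 48.34 MeV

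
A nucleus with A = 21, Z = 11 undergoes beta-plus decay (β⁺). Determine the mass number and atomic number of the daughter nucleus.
Daughter: A = 21, Z = 10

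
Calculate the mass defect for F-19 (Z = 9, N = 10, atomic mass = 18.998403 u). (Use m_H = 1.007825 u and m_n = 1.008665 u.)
Δm = Z·m_H + N·m_n − M = 0.1587 u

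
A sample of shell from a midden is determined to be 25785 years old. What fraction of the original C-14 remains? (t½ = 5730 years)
N/N₀ = (1/2)^(t/t½) = 0.04419 = 4.42%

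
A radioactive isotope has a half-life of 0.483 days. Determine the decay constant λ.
λ = ln(2)/t½ = 1.435 day⁻¹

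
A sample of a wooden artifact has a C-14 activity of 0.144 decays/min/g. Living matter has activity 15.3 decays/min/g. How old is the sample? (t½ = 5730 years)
Age = t½ × log₂(A₀/A) = 38570 years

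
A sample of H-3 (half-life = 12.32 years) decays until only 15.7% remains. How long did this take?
t = t½ × log₂(N₀/N) = 32.91 years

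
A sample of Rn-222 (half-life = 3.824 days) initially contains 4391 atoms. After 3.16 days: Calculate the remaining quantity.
N = N₀(1/2)^(t/t½) = 2476 atoms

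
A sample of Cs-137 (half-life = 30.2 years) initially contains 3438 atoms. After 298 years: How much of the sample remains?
N = N₀(1/2)^(t/t½) = 3.68 atoms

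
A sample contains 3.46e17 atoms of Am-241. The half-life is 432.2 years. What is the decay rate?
A = λN = 5.549e14 decays/year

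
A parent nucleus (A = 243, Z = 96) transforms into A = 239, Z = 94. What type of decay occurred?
ΔA = -4, ΔZ = -2 ⇒ alpha decay (α)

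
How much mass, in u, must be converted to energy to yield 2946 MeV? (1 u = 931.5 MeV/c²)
m = E/c² = 3.163 u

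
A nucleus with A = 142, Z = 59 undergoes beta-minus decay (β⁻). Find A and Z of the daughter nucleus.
Daughter: A = 142, Z = 60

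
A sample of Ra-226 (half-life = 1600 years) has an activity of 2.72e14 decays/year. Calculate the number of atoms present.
N = A/λ = 6.279e17 atoms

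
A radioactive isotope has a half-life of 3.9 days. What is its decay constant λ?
λ = ln(2)/t½ = 0.1777 day⁻¹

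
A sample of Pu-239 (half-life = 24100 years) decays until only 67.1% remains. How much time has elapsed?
t = t½ × log₂(N₀/N) = 13870 years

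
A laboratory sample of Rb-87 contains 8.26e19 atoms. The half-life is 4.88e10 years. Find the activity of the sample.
A = λN = 1.173e9 decays/year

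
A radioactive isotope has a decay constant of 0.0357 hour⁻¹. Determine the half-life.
t½ = ln(2)/λ = 19.42 hours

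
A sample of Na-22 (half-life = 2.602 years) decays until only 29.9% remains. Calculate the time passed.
t = t½ × log₂(N₀/N) = 4.532 years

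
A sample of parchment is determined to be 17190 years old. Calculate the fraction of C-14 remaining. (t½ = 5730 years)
N/N₀ = (1/2)^(t/t½) = 0.125 = 12.5%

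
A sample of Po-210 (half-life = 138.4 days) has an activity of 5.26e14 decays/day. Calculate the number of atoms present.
N = A/λ = 1.05e17 atoms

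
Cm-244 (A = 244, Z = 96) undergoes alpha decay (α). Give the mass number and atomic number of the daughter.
Daughter: A = 240, Z = 94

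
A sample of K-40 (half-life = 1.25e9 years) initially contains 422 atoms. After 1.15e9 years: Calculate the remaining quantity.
N = N₀(1/2)^(t/t½) = 223 atoms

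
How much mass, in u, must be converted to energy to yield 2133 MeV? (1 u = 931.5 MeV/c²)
m = E/c² = 2.29 u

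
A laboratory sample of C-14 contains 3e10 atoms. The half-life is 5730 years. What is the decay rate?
A = λN = 3.629e6 decays/year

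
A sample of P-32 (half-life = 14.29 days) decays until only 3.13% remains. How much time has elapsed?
t = t½ × log₂(N₀/N) = 71.42 days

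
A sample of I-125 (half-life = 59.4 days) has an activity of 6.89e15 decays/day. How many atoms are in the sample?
N = A/λ = 5.904e17 atoms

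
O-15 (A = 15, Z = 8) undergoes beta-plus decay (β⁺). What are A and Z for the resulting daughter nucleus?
Daughter: A = 15, Z = 7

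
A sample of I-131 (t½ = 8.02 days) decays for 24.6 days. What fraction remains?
N/N₀ = (1/2)^(t/t½) = 0.1193 = 11.9%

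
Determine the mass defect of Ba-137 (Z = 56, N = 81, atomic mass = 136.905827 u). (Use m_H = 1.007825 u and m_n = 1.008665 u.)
Δm = Z·m_H + N·m_n − M = 1.234 u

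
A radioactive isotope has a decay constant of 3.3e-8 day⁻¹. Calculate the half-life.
t½ = ln(2)/λ = 2.1e7 days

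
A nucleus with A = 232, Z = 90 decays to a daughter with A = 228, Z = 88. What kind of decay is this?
ΔA = -4, ΔZ = -2 ⇒ alpha decay (α)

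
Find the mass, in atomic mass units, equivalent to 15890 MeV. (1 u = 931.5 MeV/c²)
m = E/c² = 17.06 u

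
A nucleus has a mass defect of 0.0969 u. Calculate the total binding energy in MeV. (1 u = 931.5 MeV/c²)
B.E. = Δm × 931.5 = 90.26 MeV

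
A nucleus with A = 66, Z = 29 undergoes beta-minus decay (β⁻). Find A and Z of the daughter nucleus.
Daughter: A = 66, Z = 30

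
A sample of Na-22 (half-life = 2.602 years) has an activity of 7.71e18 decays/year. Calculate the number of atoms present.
N = A/λ = 2.894e19 atoms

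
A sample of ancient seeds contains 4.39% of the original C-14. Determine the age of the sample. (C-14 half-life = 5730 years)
Age = t½ × log₂(1/ratio) = 25840 years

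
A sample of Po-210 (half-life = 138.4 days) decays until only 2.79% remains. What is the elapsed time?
t = t½ × log₂(N₀/N) = 714.6 days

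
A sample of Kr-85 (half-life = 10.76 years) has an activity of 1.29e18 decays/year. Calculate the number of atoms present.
N = A/λ = 2.003e19 atoms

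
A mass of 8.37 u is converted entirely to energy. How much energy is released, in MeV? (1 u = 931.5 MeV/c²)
E = mc² = 7797 MeV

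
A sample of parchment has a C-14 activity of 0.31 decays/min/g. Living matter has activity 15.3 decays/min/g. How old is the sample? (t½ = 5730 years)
Age = t½ × log₂(A₀/A) = 32230 years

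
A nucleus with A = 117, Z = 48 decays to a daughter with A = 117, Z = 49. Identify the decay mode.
ΔA = 0, ΔZ = +1 ⇒ beta-minus decay (β⁻)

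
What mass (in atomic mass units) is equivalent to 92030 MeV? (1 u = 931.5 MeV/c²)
m = E/c² = 98.8 u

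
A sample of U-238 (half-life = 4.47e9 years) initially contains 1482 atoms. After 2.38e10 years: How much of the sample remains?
N = N₀(1/2)^(t/t½) = 36.99 atoms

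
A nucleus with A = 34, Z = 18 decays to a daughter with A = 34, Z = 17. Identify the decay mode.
ΔA = 0, ΔZ = -1 ⇒ beta-plus decay (β⁺) or electron capture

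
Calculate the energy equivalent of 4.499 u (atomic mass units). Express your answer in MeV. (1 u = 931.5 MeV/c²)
E = mc² = 4191 MeV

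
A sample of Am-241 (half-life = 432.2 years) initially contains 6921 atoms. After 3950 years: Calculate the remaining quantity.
N = N₀(1/2)^(t/t½) = 12.27 atoms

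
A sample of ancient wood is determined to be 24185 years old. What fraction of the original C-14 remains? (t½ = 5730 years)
N/N₀ = (1/2)^(t/t½) = 0.05363 = 5.36%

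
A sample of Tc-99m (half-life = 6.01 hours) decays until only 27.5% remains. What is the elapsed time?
t = t½ × log₂(N₀/N) = 11.19 hours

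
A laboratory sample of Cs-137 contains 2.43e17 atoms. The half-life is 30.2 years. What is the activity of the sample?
A = λN = 5.577e15 decays/year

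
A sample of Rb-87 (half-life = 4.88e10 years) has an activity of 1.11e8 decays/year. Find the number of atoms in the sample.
N = A/λ = 7.815e18 atoms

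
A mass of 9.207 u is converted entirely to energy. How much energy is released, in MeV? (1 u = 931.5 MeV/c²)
E = mc² = 8576 MeV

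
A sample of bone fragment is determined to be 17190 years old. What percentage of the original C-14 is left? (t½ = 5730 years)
N/N₀ = (1/2)^(t/t½) = 0.125 = 12.5%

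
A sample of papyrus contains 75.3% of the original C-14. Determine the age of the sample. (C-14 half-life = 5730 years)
Age = t½ × log₂(1/ratio) = 2345 years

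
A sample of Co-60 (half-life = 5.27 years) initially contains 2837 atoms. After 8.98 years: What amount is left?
N = N₀(1/2)^(t/t½) = 870.8 atoms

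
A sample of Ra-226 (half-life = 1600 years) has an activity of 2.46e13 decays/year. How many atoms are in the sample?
N = A/λ = 5.678e16 atoms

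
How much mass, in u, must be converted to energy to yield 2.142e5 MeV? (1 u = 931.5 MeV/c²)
m = E/c² = 230 u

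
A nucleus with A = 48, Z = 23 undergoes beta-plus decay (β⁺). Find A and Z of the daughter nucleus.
Daughter: A = 48, Z = 22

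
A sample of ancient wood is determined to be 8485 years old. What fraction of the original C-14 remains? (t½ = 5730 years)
N/N₀ = (1/2)^(t/t½) = 0.3583 = 35.8%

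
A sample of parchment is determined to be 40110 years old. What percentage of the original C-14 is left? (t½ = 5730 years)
N/N₀ = (1/2)^(t/t½) = 0.007812 = 0.781%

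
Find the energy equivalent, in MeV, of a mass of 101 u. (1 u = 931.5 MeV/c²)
E = mc² = 94080 MeV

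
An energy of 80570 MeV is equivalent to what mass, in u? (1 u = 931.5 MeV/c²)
m = E/c² = 86.49 u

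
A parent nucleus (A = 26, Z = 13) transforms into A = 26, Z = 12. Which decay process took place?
ΔA = 0, ΔZ = -1 ⇒ beta-plus decay (β⁺) or electron capture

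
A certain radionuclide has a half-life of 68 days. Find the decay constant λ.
λ = ln(2)/t½ = 0.01019 day⁻¹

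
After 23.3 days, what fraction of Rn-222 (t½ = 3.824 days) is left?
N/N₀ = (1/2)^(t/t½) = 0.01465 = 1.46%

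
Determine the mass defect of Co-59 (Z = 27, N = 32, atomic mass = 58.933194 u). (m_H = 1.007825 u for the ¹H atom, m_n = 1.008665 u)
Δm = Z·m_H + N·m_n − M = 0.5554 u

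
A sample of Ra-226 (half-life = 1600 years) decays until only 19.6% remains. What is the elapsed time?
t = t½ × log₂(N₀/N) = 3762 years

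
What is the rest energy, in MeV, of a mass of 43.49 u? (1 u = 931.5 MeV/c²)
E = mc² = 40510 MeV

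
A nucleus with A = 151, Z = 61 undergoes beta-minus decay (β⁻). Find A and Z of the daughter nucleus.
Daughter: A = 151, Z = 62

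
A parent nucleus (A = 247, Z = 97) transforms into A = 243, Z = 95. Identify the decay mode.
ΔA = -4, ΔZ = -2 ⇒ alpha decay (α)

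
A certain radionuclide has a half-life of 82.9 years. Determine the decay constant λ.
λ = ln(2)/t½ = 0.008361 year⁻¹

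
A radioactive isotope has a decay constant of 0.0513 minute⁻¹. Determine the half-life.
t½ = ln(2)/λ = 13.51 minutes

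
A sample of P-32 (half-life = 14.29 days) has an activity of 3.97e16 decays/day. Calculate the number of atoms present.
N = A/λ = 8.185e17 atoms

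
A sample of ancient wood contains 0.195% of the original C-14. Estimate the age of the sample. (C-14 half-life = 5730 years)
Age = t½ × log₂(1/ratio) = 51580 years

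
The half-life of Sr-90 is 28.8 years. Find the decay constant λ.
λ = ln(2)/t½ = 0.02407 year⁻¹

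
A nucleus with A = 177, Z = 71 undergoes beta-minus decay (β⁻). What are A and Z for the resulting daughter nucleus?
Daughter: A = 177, Z = 72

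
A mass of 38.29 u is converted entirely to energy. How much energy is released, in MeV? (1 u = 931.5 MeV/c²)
E = mc² = 35670 MeV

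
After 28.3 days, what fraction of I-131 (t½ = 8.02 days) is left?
N/N₀ = (1/2)^(t/t½) = 0.08665 = 8.66%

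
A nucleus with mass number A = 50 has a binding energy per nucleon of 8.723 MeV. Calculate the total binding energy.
B.E. = 8.723 × 50 = 436.2 MeV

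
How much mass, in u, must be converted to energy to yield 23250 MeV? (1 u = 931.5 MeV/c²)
m = E/c² = 24.96 u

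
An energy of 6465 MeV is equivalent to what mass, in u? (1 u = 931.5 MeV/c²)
m = E/c² = 6.94 u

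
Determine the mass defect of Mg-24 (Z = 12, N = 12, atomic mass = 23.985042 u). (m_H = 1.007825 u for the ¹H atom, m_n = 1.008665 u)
Δm = Z·m_H + N·m_n − M = 0.2128 u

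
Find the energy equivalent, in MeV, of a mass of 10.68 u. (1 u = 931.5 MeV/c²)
E = mc² = 9948 MeV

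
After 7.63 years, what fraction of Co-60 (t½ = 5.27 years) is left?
N/N₀ = (1/2)^(t/t½) = 0.3666 = 36.7%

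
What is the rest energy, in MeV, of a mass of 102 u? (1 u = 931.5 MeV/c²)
E = mc² = 95010 MeV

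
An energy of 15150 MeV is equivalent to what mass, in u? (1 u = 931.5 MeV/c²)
m = E/c² = 16.26 u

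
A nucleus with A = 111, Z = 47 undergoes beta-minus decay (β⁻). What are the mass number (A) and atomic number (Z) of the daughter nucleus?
Daughter: A = 111, Z = 48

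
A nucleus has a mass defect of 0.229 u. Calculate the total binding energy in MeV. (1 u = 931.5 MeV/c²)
B.E. = Δm × 931.5 = 213.3 MeV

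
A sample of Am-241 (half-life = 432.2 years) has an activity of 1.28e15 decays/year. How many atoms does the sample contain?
N = A/λ = 7.981e17 atoms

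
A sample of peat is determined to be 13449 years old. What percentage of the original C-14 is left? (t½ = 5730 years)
N/N₀ = (1/2)^(t/t½) = 0.1965 = 19.7%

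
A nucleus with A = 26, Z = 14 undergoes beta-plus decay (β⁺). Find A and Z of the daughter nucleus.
Daughter: A = 26, Z = 13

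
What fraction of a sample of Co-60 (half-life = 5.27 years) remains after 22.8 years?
N/N₀ = (1/2)^(t/t½) = 0.04985 = 4.98%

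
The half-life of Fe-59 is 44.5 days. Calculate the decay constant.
λ = ln(2)/t½ = 0.01558 day⁻¹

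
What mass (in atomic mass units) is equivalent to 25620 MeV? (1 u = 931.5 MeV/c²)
m = E/c² = 27.5 u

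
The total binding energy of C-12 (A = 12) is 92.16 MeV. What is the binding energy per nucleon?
B.E./A = 92.16/12 = 7.68 MeV/nucleon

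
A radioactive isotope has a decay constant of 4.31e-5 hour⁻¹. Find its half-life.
t½ = ln(2)/λ = 16080 hours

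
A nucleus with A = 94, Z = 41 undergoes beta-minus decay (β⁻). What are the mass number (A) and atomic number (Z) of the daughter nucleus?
Daughter: A = 94, Z = 42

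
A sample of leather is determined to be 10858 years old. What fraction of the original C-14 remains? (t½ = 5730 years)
N/N₀ = (1/2)^(t/t½) = 0.2689 = 26.9%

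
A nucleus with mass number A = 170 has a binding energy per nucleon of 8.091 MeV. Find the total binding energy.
B.E. = 8.091 × 170 = 1375 MeV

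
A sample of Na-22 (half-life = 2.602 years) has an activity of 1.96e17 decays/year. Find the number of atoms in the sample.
N = A/λ = 7.358e17 atoms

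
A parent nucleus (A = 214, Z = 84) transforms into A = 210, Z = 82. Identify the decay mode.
ΔA = -4, ΔZ = -2 ⇒ alpha decay (α)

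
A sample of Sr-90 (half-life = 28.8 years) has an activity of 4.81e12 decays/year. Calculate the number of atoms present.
N = A/λ = 1.999e14 atoms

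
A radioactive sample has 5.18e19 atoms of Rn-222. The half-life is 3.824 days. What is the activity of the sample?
A = λN = 9.389e18 decays/day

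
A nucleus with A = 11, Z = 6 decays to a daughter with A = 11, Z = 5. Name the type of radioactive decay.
ΔA = 0, ΔZ = -1 ⇒ beta-plus decay (β⁺) or electron capture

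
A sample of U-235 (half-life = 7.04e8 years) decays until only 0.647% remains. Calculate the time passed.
t = t½ × log₂(N₀/N) = 5.12e9 years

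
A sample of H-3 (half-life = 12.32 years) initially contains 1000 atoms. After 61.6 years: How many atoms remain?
N = N₀(1/2)^(t/t½) = 31.25 atoms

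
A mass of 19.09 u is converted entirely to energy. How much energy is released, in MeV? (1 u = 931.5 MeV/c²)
E = mc² = 17780 MeV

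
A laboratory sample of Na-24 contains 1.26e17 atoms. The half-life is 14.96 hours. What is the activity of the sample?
A = λN = 5.838e15 decays/hour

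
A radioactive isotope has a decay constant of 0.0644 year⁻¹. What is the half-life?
t½ = ln(2)/λ = 10.76 years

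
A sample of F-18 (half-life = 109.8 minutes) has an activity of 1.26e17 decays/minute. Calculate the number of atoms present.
N = A/λ = 1.996e19 atoms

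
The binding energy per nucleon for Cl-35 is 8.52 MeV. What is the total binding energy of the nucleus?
B.E. = 8.52 × 35 = 298.2 MeV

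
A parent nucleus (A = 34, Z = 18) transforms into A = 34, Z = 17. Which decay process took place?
ΔA = 0, ΔZ = -1 ⇒ beta-plus decay (β⁺) or electron capture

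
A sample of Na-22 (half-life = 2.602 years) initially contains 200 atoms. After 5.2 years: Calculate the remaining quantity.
N = N₀(1/2)^(t/t½) = 50.05 atoms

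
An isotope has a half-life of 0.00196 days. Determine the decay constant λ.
λ = ln(2)/t½ = 353.6 day⁻¹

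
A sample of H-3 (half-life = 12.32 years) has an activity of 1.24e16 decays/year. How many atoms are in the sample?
N = A/λ = 2.204e17 atoms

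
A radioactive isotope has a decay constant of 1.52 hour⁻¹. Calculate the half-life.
t½ = ln(2)/λ = 0.456 hours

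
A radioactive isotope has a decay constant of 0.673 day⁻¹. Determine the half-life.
t½ = ln(2)/λ = 1.03 days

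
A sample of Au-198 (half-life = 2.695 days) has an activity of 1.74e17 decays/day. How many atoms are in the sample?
N = A/λ = 6.765e17 atoms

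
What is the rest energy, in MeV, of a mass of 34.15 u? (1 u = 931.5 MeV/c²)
E = mc² = 31810 MeV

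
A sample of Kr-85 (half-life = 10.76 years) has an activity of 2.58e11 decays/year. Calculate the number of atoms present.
N = A/λ = 4.005e12 atoms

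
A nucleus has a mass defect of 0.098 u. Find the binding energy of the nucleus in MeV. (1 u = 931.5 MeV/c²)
B.E. = Δm × 931.5 = 91.29 MeV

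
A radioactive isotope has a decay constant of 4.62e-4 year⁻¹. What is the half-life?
t½ = ln(2)/λ = 1500 years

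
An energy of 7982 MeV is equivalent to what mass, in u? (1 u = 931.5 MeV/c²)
m = E/c² = 8.569 u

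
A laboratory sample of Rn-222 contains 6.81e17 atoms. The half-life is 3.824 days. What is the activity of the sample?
A = λN = 1.234e17 decays/day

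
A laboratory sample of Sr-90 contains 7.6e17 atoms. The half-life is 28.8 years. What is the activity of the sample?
A = λN = 1.829e16 decays/year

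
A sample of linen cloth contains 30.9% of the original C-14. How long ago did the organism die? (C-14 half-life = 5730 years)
Age = t½ × log₂(1/ratio) = 9708 years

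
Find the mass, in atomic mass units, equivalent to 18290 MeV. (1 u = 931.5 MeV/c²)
m = E/c² = 19.63 u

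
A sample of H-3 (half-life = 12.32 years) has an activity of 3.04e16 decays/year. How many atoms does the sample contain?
N = A/λ = 5.403e17 atoms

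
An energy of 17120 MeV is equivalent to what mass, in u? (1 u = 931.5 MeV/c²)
m = E/c² = 18.38 u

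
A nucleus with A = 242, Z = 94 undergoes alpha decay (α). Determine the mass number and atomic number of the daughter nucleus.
Daughter: A = 238, Z = 92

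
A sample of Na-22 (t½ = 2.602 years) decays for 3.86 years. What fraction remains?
N/N₀ = (1/2)^(t/t½) = 0.3576 = 35.8%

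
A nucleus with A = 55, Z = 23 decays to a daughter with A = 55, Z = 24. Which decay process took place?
ΔA = 0, ΔZ = +1 ⇒ beta-minus decay (β⁻)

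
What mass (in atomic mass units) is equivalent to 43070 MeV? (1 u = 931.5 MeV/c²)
m = E/c² = 46.24 u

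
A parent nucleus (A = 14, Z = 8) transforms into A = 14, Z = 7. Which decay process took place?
ΔA = 0, ΔZ = -1 ⇒ beta-plus decay (β⁺) or electron capture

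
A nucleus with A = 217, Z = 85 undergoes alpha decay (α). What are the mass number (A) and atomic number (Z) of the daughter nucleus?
Daughter: A = 213, Z = 83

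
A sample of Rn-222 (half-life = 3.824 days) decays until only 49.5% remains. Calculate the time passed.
t = t½ × log₂(N₀/N) = 3.879 days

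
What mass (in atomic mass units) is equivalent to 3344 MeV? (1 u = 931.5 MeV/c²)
m = E/c² = 3.59 u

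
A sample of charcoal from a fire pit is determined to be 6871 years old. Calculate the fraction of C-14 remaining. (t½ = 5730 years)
N/N₀ = (1/2)^(t/t½) = 0.4355 = 43.6%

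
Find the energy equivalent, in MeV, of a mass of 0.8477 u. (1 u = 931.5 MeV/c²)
E = mc² = 789.6 MeV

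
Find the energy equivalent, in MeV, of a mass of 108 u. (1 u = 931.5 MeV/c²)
E = mc² = 1.006e5 MeV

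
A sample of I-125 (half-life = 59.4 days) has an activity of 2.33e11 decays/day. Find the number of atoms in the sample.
N = A/λ = 1.997e13 atoms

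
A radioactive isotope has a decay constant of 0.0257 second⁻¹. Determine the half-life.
t½ = ln(2)/λ = 26.97 seconds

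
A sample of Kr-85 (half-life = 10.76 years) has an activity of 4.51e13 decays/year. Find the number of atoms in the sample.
N = A/λ = 7.001e14 atoms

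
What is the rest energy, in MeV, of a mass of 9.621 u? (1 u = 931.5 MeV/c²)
E = mc² = 8962 MeV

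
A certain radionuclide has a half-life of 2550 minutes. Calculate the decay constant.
λ = ln(2)/t½ = 2.718e-4 minute⁻¹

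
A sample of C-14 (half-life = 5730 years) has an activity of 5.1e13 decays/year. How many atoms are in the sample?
N = A/λ = 4.216e17 atoms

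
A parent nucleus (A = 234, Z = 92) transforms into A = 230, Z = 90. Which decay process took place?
ΔA = -4, ΔZ = -2 ⇒ alpha decay (α)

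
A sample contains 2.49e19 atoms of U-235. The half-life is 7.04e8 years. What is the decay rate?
A = λN = 2.452e10 decays/year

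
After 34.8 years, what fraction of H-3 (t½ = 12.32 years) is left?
N/N₀ = (1/2)^(t/t½) = 0.1412 = 14.1%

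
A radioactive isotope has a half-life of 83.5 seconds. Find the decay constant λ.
λ = ln(2)/t½ = 0.008301 second⁻¹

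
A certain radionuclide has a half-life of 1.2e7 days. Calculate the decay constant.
λ = ln(2)/t½ = 5.776e-8 day⁻¹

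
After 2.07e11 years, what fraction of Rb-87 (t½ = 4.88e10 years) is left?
N/N₀ = (1/2)^(t/t½) = 0.05286 = 5.29%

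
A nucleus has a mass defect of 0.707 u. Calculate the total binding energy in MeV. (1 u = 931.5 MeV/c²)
B.E. = Δm × 931.5 = 658.6 MeV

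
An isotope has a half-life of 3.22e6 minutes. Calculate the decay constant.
λ = ln(2)/t½ = 2.153e-7 minute⁻¹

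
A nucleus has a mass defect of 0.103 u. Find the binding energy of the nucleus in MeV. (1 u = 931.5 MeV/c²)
B.E. = Δm × 931.5 = 95.94 MeV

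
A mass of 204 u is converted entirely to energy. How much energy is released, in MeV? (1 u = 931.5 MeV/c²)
E = mc² = 1.9e5 MeV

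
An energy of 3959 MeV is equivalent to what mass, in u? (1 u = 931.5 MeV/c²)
m = E/c² = 4.25 u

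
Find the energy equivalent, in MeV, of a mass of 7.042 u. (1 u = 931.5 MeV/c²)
E = mc² = 6560 MeV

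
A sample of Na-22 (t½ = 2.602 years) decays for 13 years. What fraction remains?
N/N₀ = (1/2)^(t/t½) = 0.03133 = 3.13%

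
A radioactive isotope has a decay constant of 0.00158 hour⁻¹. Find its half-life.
t½ = ln(2)/λ = 438.7 hours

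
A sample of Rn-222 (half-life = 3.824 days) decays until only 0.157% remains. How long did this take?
t = t½ × log₂(N₀/N) = 35.62 days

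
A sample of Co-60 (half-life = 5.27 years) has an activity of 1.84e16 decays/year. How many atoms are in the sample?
N = A/λ = 1.399e17 atoms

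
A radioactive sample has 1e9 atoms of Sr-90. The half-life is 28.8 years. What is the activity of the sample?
A = λN = 2.407e7 decays/year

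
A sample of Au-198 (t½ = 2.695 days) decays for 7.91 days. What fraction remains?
N/N₀ = (1/2)^(t/t½) = 0.1308 = 13.1%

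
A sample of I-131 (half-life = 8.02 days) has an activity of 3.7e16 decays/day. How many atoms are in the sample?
N = A/λ = 4.281e17 atoms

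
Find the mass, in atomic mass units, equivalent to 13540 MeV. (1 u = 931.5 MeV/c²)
m = E/c² = 14.54 u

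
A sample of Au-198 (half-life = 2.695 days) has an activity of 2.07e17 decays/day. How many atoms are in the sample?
N = A/λ = 8.048e17 atoms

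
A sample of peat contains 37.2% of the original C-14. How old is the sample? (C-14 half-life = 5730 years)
Age = t½ × log₂(1/ratio) = 8175 years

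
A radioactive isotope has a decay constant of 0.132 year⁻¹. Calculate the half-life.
t½ = ln(2)/λ = 5.251 years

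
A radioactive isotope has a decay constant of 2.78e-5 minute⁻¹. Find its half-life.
t½ = ln(2)/λ = 24930 minutes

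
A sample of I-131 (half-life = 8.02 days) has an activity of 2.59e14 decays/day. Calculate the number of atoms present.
N = A/λ = 2.997e15 atoms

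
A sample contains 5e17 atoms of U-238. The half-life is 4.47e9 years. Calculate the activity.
A = λN = 7.753e7 decays/year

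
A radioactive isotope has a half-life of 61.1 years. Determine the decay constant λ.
λ = ln(2)/t½ = 0.01134 year⁻¹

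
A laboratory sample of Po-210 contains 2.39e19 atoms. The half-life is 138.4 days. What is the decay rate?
A = λN = 1.197e17 decays/day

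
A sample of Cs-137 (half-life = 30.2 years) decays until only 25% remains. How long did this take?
t = t½ × log₂(N₀/N) = 60.4 years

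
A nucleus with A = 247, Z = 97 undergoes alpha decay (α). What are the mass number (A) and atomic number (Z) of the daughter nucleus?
Daughter: A = 243, Z = 95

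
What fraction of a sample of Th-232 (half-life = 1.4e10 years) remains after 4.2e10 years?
N/N₀ = (1/2)^(t/t½) = 0.125 = 12.5%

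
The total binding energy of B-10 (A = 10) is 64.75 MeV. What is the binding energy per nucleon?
B.E./A = 64.75/10 = 6.475 MeV/nucleon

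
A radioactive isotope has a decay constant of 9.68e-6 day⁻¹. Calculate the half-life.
t½ = ln(2)/λ = 71610 days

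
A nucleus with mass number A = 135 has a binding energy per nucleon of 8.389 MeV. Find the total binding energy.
B.E. = 8.389 × 135 = 1133 MeV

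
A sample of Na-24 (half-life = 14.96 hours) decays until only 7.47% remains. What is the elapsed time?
t = t½ × log₂(N₀/N) = 55.99 hours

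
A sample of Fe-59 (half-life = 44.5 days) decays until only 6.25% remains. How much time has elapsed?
t = t½ × log₂(N₀/N) = 178 days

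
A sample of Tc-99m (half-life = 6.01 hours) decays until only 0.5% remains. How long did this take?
t = t½ × log₂(N₀/N) = 45.94 hours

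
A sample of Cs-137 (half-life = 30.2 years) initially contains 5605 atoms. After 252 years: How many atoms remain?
N = N₀(1/2)^(t/t½) = 17.25 atoms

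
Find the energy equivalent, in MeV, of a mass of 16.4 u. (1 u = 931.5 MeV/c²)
E = mc² = 15280 MeV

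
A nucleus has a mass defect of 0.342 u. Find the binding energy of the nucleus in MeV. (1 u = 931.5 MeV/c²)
B.E. = Δm × 931.5 = 318.6 MeV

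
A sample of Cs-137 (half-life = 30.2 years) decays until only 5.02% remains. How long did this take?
t = t½ × log₂(N₀/N) = 130.3 years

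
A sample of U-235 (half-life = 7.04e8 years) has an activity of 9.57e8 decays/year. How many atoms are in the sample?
N = A/λ = 9.72e17 atoms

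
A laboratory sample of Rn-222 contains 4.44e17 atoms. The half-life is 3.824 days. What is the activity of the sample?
A = λN = 8.048e16 decays/day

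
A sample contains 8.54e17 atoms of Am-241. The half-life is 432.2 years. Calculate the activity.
A = λN = 1.37e15 decays/year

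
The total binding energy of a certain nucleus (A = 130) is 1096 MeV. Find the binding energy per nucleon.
B.E./A = 1096/130 = 8.431 MeV/nucleon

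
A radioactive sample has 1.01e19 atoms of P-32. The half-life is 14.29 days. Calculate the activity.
A = λN = 4.899e17 decays/day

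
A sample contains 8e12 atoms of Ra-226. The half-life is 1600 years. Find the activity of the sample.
A = λN = 3.466e9 decays/year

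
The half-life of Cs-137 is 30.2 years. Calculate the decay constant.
λ = ln(2)/t½ = 0.02295 year⁻¹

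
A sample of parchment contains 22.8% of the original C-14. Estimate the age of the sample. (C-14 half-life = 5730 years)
Age = t½ × log₂(1/ratio) = 12220 years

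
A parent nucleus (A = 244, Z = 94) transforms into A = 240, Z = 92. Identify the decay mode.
ΔA = -4, ΔZ = -2 ⇒ alpha decay (α)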